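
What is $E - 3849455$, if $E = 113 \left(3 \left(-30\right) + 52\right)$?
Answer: $-3853749$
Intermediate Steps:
$E = -4294$ ($E = 113 \left(-90 + 52\right) = 113 \left(-38\right) = -4294$)
$E - 3849455 = -4294 - 3849455 = -3853749$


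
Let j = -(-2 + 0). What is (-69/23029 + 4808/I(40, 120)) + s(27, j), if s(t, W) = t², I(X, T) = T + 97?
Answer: 3753735056/4997293 ≈ 751.15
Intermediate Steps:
I(X, T) = 97 + T
j = 2 (j = -1*(-2) = 2)
(-69/23029 + 4808/I(40, 120)) + s(27, j) = (-69/23029 + 4808/(97 + 120)) + 27² = (-69*1/23029 + 4808/217) + 729 = (-69/23029 + 4808*(1/217)) + 729 = (-69/23029 + 4808/217) + 729 = 110708459/4997293 + 729 = 3753735056/4997293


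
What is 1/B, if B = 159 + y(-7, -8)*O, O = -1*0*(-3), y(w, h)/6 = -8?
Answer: 1/159 ≈ 0.0062893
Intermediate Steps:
y(w, h) = -48 (y(w, h) = 6*(-8) = -48)
O = 0 (O = 0*(-3) = 0)
B = 159 (B = 159 - 48*0 = 159 + 0 = 159)
1/B = 1/159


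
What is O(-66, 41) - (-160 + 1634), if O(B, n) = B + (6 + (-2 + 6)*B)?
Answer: -1798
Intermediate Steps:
O(B, n) = 6 + 5*B (O(B, n) = B + (6 + 4*B) = 6 + 5*B)
O(-66, 41) - (-160 + 1634) = (6 + 5*(-66)) - (-160 + 1634) = (6 - 330) - 1*1474 = -324 - 1474 = -1798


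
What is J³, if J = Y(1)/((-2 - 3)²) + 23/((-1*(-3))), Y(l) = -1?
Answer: 187149248/421875 ≈ 443.61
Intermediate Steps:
J = 572/75 (J = -1/((-2 - 3)²) + 23/((-1*(-3))) = -1/((-5)²) + 23/3 = -1/25 + 23*(⅓) = -1*1/25 + 23/3 = -1/25 + 23/3 = 572/75 ≈ 7.6267)
J³ = (572/75)³ = 187149248/421875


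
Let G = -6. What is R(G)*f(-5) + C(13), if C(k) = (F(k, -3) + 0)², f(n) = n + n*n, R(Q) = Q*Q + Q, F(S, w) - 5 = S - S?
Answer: 625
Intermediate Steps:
F(S, w) = 5 (F(S, w) = 5 + (S - S) = 5 + 0 = 5)
R(Q) = Q + Q² (R(Q) = Q² + Q = Q + Q²)
f(n) = n + n²
C(k) = 25 (C(k) = (5 + 0)² = 5² = 25)
R(G)*f(-5) + C(13) = (-6*(1 - 6))*(-5*(1 - 5)) + 25 = (-6*(-5))*(-5*(-4)) + 25 = 30*20 + 25 = 600 + 25 = 625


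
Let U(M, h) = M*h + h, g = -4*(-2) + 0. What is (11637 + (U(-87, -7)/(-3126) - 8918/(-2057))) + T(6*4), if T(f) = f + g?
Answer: 37530216556/3215091 ≈ 11673.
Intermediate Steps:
g = 8 (g = 8 + 0 = 8)
T(f) = 8 + f (T(f) = f + 8 = 8 + f)
U(M, h) = h + M*h
(11637 + (U(-87, -7)/(-3126) - 8918/(-2057))) + T(6*4) = (11637 + (-7*(1 - 87)/(-3126) - 8918/(-2057))) + (8 + 6*4) = (11637 + (-7*(-86)*(-1/3126) - 8918*(-1/2057))) + (8 + 24) = (11637 + (602*(-1/3126) + 8918/2057)) + 32 = (11637 + (-301/1563 + 8918/2057)) + 32 = (11637 + 13319677/3215091) + 32 = 37427333644/3215091 + 32 = 37530216556/3215091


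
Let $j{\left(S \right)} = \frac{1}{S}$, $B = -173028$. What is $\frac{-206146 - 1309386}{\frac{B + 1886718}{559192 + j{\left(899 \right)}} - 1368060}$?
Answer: $\frac{126979760212498}{114623473220205} \approx 1.1078$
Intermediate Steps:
$\frac{-206146 - 1309386}{\frac{B + 1886718}{559192 + j{\left(899 \right)}} - 1368060} = \frac{-206146 - 1309386}{\frac{-173028 + 1886718}{559192 + \frac{1}{899}} - 1368060} = - \frac{1515532}{\frac{1713690}{559192 + \frac{1}{899}} - 1368060} = - \frac{1515532}{\frac{1713690}{\frac{502713609}{899}} - 1368060} = - \frac{1515532}{1713690 \cdot \frac{899}{502713609} - 1368060} = - \frac{1515532}{\frac{513535770}{167571203} - 1368060} = - \frac{1515532}{- \frac{229246946440410}{167571203}} = \left(-1515532\right) \left(- \frac{167571203}{229246946440410}\right) = \frac{126979760212498}{114623473220205}$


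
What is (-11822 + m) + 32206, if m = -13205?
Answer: 7179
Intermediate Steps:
(-11822 + m) + 32206 = (-11822 - 13205) + 32206 = -25027 + 32206 = 7179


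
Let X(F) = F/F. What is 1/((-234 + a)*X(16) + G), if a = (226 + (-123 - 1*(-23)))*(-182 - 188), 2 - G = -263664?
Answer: 1/216812 ≈ 4.6123e-6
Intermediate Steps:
X(F) = 1
G = 263666 (G = 2 - 1*(-263664) = 2 + 263664 = 263666)
a = -46620 (a = (226 + (-123 + 23))*(-370) = (226 - 100)*(-370) = 126*(-370) = -46620)
1/((-234 + a)*X(16) + G) = 1/((-234 - 46620)*1 + 263666) = 1/(-46854*1 + 263666) = 1/(-46854 + 263666) = 1/216812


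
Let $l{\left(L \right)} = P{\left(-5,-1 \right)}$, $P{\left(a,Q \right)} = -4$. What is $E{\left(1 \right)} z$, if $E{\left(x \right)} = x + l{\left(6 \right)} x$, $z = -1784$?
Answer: $5352$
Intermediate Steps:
$l{\left(L \right)} = -4$
$E{\left(x \right)} = - 3 x$ ($E{\left(x \right)} = x - 4 x = - 3 x$)
$E{\left(1 \right)} z = \left(-3\right) 1 \left(-1784\right) = \left(-3\right) \left(-1784\right) = 5352$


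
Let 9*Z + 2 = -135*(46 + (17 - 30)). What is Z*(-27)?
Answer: 13371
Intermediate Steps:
Z = -4457/9 (Z = -2/9 + (-135*(46 + (17 - 30)))/9 = -2/9 + (-135*(46 - 13))/9 = -2/9 + (-135*33)/9 = -2/9 + (⅑)*(-4455) = -2/9 - 495 = -4457/9 ≈ -495.22)
Z*(-27) = -4457/9*(-27) = 13371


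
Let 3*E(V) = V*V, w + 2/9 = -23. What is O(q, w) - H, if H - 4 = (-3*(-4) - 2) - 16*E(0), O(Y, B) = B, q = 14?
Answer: -335/9 ≈ -37.222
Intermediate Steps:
w = -209/9 (w = -2/9 - 23 = -209/9 ≈ -23.222)
E(V) = V²/3 (E(V) = (V*V)/3 = V²/3)
H = 14 (H = 4 + ((-3*(-4) - 2) - 16*0²/3) = 4 + ((12 - 2) - 16*0/3) = 4 + (10 - 16*0) = 4 + (10 + 0) = 4 + 10 = 14)
O(q, w) - H = -209/9 - 1*14 = -209/9 - 14 = -335/9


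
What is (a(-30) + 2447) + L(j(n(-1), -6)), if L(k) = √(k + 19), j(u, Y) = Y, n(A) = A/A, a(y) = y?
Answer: 2417 + √13 ≈ 2420.6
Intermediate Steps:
n(A) = 1
L(k) = √(19 + k)
(a(-30) + 2447) + L(j(n(-1), -6)) = (-30 + 2447) + √(19 - 6) = 2417 + √13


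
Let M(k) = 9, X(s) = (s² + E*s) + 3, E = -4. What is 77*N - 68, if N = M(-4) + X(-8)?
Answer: 8248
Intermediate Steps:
X(s) = 3 + s² - 4*s (X(s) = (s² - 4*s) + 3 = 3 + s² - 4*s)
N = 108 (N = 9 + (3 + (-8)² - 4*(-8)) = 9 + (3 + 64 + 32) = 9 + 99 = 108)
77*N - 68 = 77*108 - 68 = 8316 - 68 = 8248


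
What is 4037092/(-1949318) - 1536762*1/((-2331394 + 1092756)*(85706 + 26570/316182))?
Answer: -2419751557219827892315/1168390077853359589193 ≈ -2.0710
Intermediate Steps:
4037092/(-1949318) - 1536762*1/((-2331394 + 1092756)*(85706 + 26570/316182)) = 4037092*(-1/1949318) - 1536762*(-1/(1238638*(85706 + 26570*(1/316182)))) = -2018546/974659 - 1536762*(-1/(1238638*(85706 + 13285/158091))) = -2018546/974659 - 1536762/((13549360531/158091)*(-1238638)) = -2018546/974659 - 1536762/(-16782752829396778/158091) = -2018546/974659 - 1536762*(-158091/16782752829396778) = -2018546/974659 + 121474120671/8391376414698389 = -2419751557219827892315/1168390077853359589193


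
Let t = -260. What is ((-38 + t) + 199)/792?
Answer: -⅛ ≈ -0.12500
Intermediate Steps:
((-38 + t) + 199)/792 = ((-38 - 260) + 199)/792 = (-298 + 199)*(1/792) = -99*1/792 = -⅛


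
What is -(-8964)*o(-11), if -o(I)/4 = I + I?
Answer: 788832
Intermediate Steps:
o(I) = -8*I (o(I) = -4*(I + I) = -8*I)
-(-8964)*o(-11) = -(-8964)*(-8*(-11)) = -(-8964)*88 = -2241*(-352) = 788832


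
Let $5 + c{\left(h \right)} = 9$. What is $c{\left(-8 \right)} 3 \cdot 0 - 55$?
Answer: $-55$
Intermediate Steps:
$c{\left(h \right)} = 4$ ($c{\left(h \right)} = -5 + 9 = 4$)
$c{\left(-8 \right)} 3 \cdot 0 - 55 = 4 \cdot 3 \cdot 0 - 55 = 4 \cdot 0 - 55 = 0 - 55 = -55$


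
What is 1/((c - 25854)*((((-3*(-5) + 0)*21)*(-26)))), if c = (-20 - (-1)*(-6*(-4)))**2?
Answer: 1/211613220 ≈ 4.7256e-9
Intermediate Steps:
c = 16 (c = (-20 - (-1)*24)**2 = (-20 - 1*(-24))**2 = (-20 + 24)**2 = 4**2 = 16)
1/((c - 25854)*((((-3*(-5) + 0)*21)*(-26)))) = 1/((16 - 25854)*((((-3*(-5) + 0)*21)*(-26)))) = 1/((-25838)*((((15 + 0)*21)*(-26)))) = -1/(25838*((15*21)*(-26))) = -1/(25838*(315*(-26))) = -1/25838/(-8190) = -1/25838*(-1/8190) = 1/211613220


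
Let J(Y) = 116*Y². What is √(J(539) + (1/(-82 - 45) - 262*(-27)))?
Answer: √543668428663/127 ≈ 5805.8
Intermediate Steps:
√(J(539) + (1/(-82 - 45) - 262*(-27))) = √(116*539² + (1/(-82 - 45) - 262*(-27))) = √(116*290521 + (1/(-127) + 7074)) = √(33700436 + (-1/127 + 7074)) = √(33700436 + 898397/127) = √(4280853769/127) = √543668428663/127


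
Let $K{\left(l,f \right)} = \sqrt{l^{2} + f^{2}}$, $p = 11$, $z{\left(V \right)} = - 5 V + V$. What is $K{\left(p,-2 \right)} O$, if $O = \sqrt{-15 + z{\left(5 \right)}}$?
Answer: $25 i \sqrt{7} \approx 66.144 i$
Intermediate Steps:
$z{\left(V \right)} = - 4 V$
$K{\left(l,f \right)} = \sqrt{f^{2} + l^{2}}$
$O = i \sqrt{35}$ ($O = \sqrt{-15 - 20} = \sqrt{-35} = i \sqrt{35} \approx 5.9161 i$)
$K{\left(p,-2 \right)} O = \sqrt{\left(-2\right)^{2} + 11^{2}} i \sqrt{35} = \sqrt{4 + 121} i \sqrt{35} = \sqrt{125} i \sqrt{35} = 5 \sqrt{5} i \sqrt{35} = 25 i \sqrt{7}$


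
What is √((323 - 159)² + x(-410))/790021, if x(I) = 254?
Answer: 5*√1086/790021 ≈ 0.00020857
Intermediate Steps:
√((323 - 159)² + x(-410))/790021 = √((323 - 159)² + 254)/790021 = √(164² + 254)*(1/790021) = √(26896 + 254)*(1/790021) = √27150*(1/790021) = (5*√1086)*(1/790021) = 5*√1086/790021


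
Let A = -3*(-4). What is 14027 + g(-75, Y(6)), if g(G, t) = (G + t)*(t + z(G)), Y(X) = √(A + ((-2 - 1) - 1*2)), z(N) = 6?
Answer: 13584 - 69*√7 ≈ 13401.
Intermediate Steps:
A = 12
Y(X) = √7 (Y(X) = √(12 + ((-2 - 1) - 1*2)) = √(12 + (-3 - 2)) = √(12 - 5) = √7)
g(G, t) = (6 + t)*(G + t) (g(G, t) = (G + t)*(t + 6) = (G + t)*(6 + t) = (6 + t)*(G + t))
14027 + g(-75, Y(6)) = 14027 + ((√7)² + 6*(-75) + 6*√7 - 75*√7) = 14027 + (7 - 450 + 6*√7 - 75*√7) = 14027 + (-443 - 69*√7) = 13584 - 69*√7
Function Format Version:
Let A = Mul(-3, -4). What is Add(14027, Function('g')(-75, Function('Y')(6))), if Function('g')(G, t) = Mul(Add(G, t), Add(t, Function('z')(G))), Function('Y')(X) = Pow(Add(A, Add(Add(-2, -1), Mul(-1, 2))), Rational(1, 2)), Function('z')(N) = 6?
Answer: Add(13584, Mul(-69, Pow(7, Rational(1, 2)))) ≈ 13401.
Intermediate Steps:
A = 12
Function('Y')(X) = Pow(7, Rational(1, 2)) (Function('Y')(X) = Pow(Add(12, Add(Add(-2, -1), Mul(-1, 2))), Rational(1, 2)) = Pow(Add(12, Add(-3, -2)), Rational(1, 2)) = Pow(Add(12, -5), Rational(1, 2)) = Pow(7, Rational(1, 2)))
Function('g')(G, t) = Mul(Add(6, t), Add(G, t)) (Function('g')(G, t) = Mul(Add(G, t), Add(t, 6)) = Mul(Add(G, t), Add(6, t)) = Mul(Add(6, t), Add(G, t)))
Add(14027, Function('g')(-75, Function('Y')(6))) = Add(14027, Add(Pow(Pow(7, Rational(1, 2)), 2), Mul(6, -75), Mul(6, Pow(7, Rational(1, 2))), Mul(-75, Pow(7, Rational(1, 2))))) = Add(14027, Add(7, -450, Mul(6, Pow(7, Rational(1, 2))), Mul(-75, Pow(7, Rational(1, 2))))) = Add(14027, Add(-443, Mul(-69, Pow(7, Rational(1, 2))))) = Add(13584, Mul(-69, Pow(7, Rational(1, 2))))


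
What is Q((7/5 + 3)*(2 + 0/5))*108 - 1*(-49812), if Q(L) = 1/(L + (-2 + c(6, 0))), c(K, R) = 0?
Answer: 847074/17 ≈ 49828.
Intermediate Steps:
Q(L) = 1/(-2 + L) (Q(L) = 1/(L + (-2 + 0)) = 1/(L - 2) = 1/(-2 + L))
Q((7/5 + 3)*(2 + 0/5))*108 - 1*(-49812) = 108/(-2 + (7/5 + 3)*(2 + 0/5)) - 1*(-49812) = 108/(-2 + (7*(⅕) + 3)*(2 + 0*(⅕))) + 49812 = 108/(-2 + (7/5 + 3)*(2 + 0)) + 49812 = 108/(-2 + (22/5)*2) + 49812 = 108/(-2 + 44/5) + 49812 = 108/(34/5) + 49812 = (5/34)*108 + 49812 = 270/17 + 49812 = 847074/17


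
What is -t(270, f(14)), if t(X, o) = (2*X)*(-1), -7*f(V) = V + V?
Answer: 540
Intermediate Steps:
f(V) = -2*V/7 (f(V) = -(V + V)/7 = -2*V/7)
t(X, o) = -2*X
-t(270, f(14)) = -(-2)*270 = -1*(-540) = 540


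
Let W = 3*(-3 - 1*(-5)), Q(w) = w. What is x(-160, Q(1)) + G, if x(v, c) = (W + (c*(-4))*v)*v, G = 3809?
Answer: -99551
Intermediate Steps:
W = 6 (W = 3*(-3 + 5) = 3*2 = 6)
x(v, c) = v*(6 - 4*c*v) (x(v, c) = (6 + (c*(-4))*v)*v = (6 + (-4*c)*v)*v = (6 - 4*c*v)*v = v*(6 - 4*c*v))
x(-160, Q(1)) + G = 2*(-160)*(3 - 2*1*(-160)) + 3809 = 2*(-160)*(3 + 320) + 3809 = 2*(-160)*323 + 3809 = -103360 + 3809 = -99551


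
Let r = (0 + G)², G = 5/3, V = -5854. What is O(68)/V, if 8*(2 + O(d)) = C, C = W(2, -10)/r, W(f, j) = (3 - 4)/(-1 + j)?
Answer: 4391/12878800 ≈ 0.00034095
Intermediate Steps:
W(f, j) = -1/(-1 + j)
G = 5/3 (G = 5*(⅓) = 5/3 ≈ 1.6667)
r = 25/9 (r = (0 + 5/3)² = (5/3)² = 25/9 ≈ 2.7778)
C = 9/275 (C = (-1/(-1 - 10))/(25/9) = -1/(-11)*(9/25) = -1*(-1/11)*(9/25) = (1/11)*(9/25) = 9/275 ≈ 0.032727)
O(d) = -4391/2200 (O(d) = -2 + (⅛)*(9/275) = -2 + 9/2200 = -4391/2200)
O(68)/V = -4391/2200/(-5854) = -4391/2200*(-1/5854) = 4391/12878800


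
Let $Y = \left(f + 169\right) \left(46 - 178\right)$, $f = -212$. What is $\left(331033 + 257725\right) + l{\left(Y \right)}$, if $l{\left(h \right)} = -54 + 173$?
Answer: $588877$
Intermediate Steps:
$Y = 5676$ ($Y = \left(-212 + 169\right) \left(46 - 178\right) = \left(-43\right) \left(-132\right) = 5676$)
$l{\left(h \right)} = 119$
$\left(331033 + 257725\right) + l{\left(Y \right)} = \left(331033 + 257725\right) + 119 = 588758 + 119 = 588877$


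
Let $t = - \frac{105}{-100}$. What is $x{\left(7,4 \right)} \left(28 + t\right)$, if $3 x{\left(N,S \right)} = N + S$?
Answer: $\frac{6391}{60} \approx 106.52$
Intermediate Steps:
$x{\left(N,S \right)} = \frac{N}{3} + \frac{S}{3}$ ($x{\left(N,S \right)} = \frac{N + S}{3} = \frac{N}{3} + \frac{S}{3}$)
$t = \frac{21}{20}$ ($t = \left(-105\right) \left(- \frac{1}{100}\right) = \frac{21}{20} \approx 1.05$)
$x{\left(7,4 \right)} \left(28 + t\right) = \left(\frac{1}{3} \cdot 7 + \frac{1}{3} \cdot 4\right) \left(28 + \frac{21}{20}\right) = \left(\frac{7}{3} + \frac{4}{3}\right) \frac{581}{20} = \frac{11}{3} \cdot \frac{581}{20} = \frac{6391}{60}$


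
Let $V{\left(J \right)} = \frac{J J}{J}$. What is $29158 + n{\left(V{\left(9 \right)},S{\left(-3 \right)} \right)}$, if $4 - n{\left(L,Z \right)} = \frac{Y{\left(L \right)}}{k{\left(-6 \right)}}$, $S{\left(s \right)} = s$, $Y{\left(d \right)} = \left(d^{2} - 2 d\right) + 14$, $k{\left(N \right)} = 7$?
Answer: $29151$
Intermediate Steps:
$V{\left(J \right)} = J$ ($V{\left(J \right)} = \frac{J^{2}}{J} = J$)
$Y{\left(d \right)} = 14 + d^{2} - 2 d$
$n{\left(L,Z \right)} = 2 - \frac{L^{2}}{7} + \frac{2 L}{7}$ ($n{\left(L,Z \right)} = 4 - \frac{14 + L^{2} - 2 L}{7} = 4 - \left(14 + L^{2} - 2 L\right) \frac{1}{7} = 4 - \left(2 - \frac{2 L}{7} + \frac{L^{2}}{7}\right) = 2 - \frac{L^{2}}{7} + \frac{2 L}{7}$)
$29158 + n{\left(V{\left(9 \right)},S{\left(-3 \right)} \right)} = 29158 + \left(2 - \frac{9^{2}}{7} + \frac{2}{7} \cdot 9\right) = 29158 + \left(2 - \frac{81}{7} + \frac{18}{7}\right) = 29158 - 7 = 29151$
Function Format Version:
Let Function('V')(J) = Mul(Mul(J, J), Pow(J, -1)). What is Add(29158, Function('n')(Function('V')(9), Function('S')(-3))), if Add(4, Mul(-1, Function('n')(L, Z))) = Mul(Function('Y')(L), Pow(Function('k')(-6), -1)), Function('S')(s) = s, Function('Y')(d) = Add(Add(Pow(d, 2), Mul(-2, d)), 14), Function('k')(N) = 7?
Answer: 29151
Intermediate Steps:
Function('V')(J) = J (Function('V')(J) = Mul(Pow(J, 2), Pow(J, -1)) = J)
Function('Y')(d) = Add(14, Pow(d, 2), Mul(-2, d))
Function('n')(L, Z) = Add(2, Mul(Rational(-1, 7), Pow(L, 2)), Mul(Rational(2, 7), L)) (Function('n')(L, Z) = Add(4, Mul(-1, Mul(Add(14, Pow(L, 2), Mul(-2, L)), Pow(7, -1)))) = Add(4, Mul(-1, Mul(Add(14, Pow(L, 2), Mul(-2, L)), Rational(1, 7)))) = Add(4, Mul(-1, Add(2, Mul(Rational(-2, 7), L), Mul(Rational(1, 7), Pow(L, 2))))) = Add(4, Add(-2, Mul(Rational(-1, 7), Pow(L, 2)), Mul(Rational(2, 7), L))) = Add(2, Mul(Rational(-1, 7), Pow(L, 2)), Mul(Rational(2, 7), L)))
Add(29158, Function('n')(Function('V')(9), Function('S')(-3))) = Add(29158, Add(2, Mul(Rational(-1, 7), Pow(9, 2)), Mul(Rational(2, 7), 9))) = Add(29158, Add(2, Mul(Rational(-1, 7), 81), Rational(18, 7))) = Add(29158, Add(2, Rational(-81, 7), Rational(18, 7))) = Add(29158, -7) = 29151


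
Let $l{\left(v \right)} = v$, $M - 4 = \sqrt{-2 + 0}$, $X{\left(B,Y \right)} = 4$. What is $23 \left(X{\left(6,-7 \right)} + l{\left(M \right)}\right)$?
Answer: $184 + 23 i \sqrt{2} \approx 184.0 + 32.527 i$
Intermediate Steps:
$M = 4 + i \sqrt{2}$ ($M = 4 + \sqrt{-2 + 0} = 4 + \sqrt{-2} = 4 + i \sqrt{2} \approx 4.0 + 1.4142 i$)
$23 \left(X{\left(6,-7 \right)} + l{\left(M \right)}\right) = 23 \left(4 + \left(4 + i \sqrt{2}\right)\right) = 23 \left(8 + i \sqrt{2}\right) = 184 + 23 i \sqrt{2}$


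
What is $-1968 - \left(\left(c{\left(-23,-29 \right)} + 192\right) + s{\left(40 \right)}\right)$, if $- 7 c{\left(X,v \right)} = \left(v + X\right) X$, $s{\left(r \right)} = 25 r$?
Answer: $- \frac{20924}{7} \approx -2989.1$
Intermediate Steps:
$c{\left(X,v \right)} = - \frac{X \left(X + v\right)}{7}$ ($c{\left(X,v \right)} = - \frac{\left(v + X\right) X}{7} = - \frac{\left(X + v\right) X}{7} = - \frac{X \left(X + v\right)}{7}$)
$-1968 - \left(\left(c{\left(-23,-29 \right)} + 192\right) + s{\left(40 \right)}\right) = -1968 - \left(\left(\left(- \frac{1}{7}\right) \left(-23\right) \left(-23 - 29\right) + 192\right) + 25 \cdot 40\right) = -1968 - \left(\left(\left(- \frac{1}{7}\right) \left(-23\right) \left(-52\right) + 192\right) + 1000\right) = -1968 - \left(\left(- \frac{1196}{7} + 192\right) + 1000\right) = -1968 - \left(\frac{148}{7} + 1000\right) = -1968 - \frac{7148}{7} = - \frac{20924}{7}$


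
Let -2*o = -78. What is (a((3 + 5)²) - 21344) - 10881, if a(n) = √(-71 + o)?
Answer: -32225 + 4*I*√2 ≈ -32225.0 + 5.6569*I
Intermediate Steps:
o = 39 (o = -½*(-78) = 39)
a(n) = 4*I*√2 (a(n) = √(-71 + 39) = √(-32) = 4*I*√2)
(a((3 + 5)²) - 21344) - 10881 = (4*I*√2 - 21344) - 10881 = (-21344 + 4*I*√2) - 10881 = -32225 + 4*I*√2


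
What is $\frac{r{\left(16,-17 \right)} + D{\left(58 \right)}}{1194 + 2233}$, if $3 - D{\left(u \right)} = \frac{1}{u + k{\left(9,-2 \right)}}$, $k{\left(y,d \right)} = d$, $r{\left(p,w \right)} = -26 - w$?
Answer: $- \frac{337}{191912} \approx -0.001756$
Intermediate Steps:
$D{\left(u \right)} = 3 - \frac{1}{-2 + u}$ ($D{\left(u \right)} = 3 - \frac{1}{u - 2} = 3 - \frac{1}{-2 + u}$)
$\frac{r{\left(16,-17 \right)} + D{\left(58 \right)}}{1194 + 2233} = \frac{\left(-26 - -17\right) + \frac{-7 + 3 \cdot 58}{-2 + 58}}{1194 + 2233} = \frac{\left(-26 + 17\right) + \frac{-7 + 174}{56}}{3427} = \left(-9 + \frac{1}{56} \cdot 167\right) \frac{1}{3427} = \left(-9 + \frac{167}{56}\right) \frac{1}{3427} = \left(- \frac{337}{56}\right) \frac{1}{3427} = - \frac{337}{191912}$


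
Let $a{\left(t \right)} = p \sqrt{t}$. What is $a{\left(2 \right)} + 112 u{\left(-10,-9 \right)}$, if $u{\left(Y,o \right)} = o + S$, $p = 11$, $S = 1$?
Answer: $-896 + 11 \sqrt{2} \approx -880.44$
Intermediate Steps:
$u{\left(Y,o \right)} = 1 + o$ ($u{\left(Y,o \right)} = o + 1 = 1 + o$)
$a{\left(t \right)} = 11 \sqrt{t}$
$a{\left(2 \right)} + 112 u{\left(-10,-9 \right)} = 11 \sqrt{2} + 112 \left(1 - 9\right) = 11 \sqrt{2} + 112 \left(-8\right) = 11 \sqrt{2} - 896 = -896 + 11 \sqrt{2}$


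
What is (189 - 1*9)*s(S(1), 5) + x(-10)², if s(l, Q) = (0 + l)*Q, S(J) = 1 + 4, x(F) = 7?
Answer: 4549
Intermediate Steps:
S(J) = 5
s(l, Q) = Q*l (s(l, Q) = l*Q = Q*l)
(189 - 1*9)*s(S(1), 5) + x(-10)² = (189 - 1*9)*(5*5) + 7² = (189 - 9)*25 + 49 = 180*25 + 49 = 4500 + 49 = 4549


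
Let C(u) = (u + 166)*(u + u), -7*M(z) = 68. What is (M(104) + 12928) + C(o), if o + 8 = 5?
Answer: 83582/7 ≈ 11940.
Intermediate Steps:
o = -3 (o = -8 + 5 = -3)
M(z) = -68/7 (M(z) = -1/7*68 = -68/7)
C(u) = 2*u*(166 + u) (C(u) = (166 + u)*(2*u) = 2*u*(166 + u))
(M(104) + 12928) + C(o) = (-68/7 + 12928) + 2*(-3)*(166 - 3) = 90428/7 + 2*(-3)*163 = 90428/7 - 978 = 83582/7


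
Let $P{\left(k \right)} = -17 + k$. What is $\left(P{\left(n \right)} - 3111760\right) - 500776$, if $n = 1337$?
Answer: $-3611216$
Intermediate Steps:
$\left(P{\left(n \right)} - 3111760\right) - 500776 = \left(\left(-17 + 1337\right) - 3111760\right) - 500776 = \left(1320 - 3111760\right) - 500776 = -3110440 - 500776 = -3611216$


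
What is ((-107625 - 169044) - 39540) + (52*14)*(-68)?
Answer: -365713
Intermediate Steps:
((-107625 - 169044) - 39540) + (52*14)*(-68) = (-276669 - 39540) + 728*(-68) = -316209 - 49504 = -365713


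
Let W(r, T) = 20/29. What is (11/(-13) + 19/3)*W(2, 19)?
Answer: 4280/1131 ≈ 3.7843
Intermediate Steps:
W(r, T) = 20/29 (W(r, T) = 20*(1/29) = 20/29)
(11/(-13) + 19/3)*W(2, 19) = (11/(-13) + 19/3)*(20/29) = (11*(-1/13) + 19*(⅓))*(20/29) = (-11/13 + 19/3)*(20/29) = (214/39)*(20/29) = 4280/1131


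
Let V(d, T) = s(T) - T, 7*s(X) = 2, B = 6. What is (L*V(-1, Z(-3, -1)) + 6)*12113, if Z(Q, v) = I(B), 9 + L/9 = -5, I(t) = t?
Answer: 8794038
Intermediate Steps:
L = -126 (L = -81 + 9*(-5) = -81 - 45 = -126)
s(X) = 2/7 (s(X) = (⅐)*2 = 2/7)
Z(Q, v) = 6
V(d, T) = 2/7 - T
(L*V(-1, Z(-3, -1)) + 6)*12113 = (-126*(2/7 - 1*6) + 6)*12113 = (-126*(2/7 - 6) + 6)*12113 = (-126*(-40/7) + 6)*12113 = (720 + 6)*12113 = 726*12113 = 8794038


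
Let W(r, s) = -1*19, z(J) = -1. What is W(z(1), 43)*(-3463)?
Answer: 65797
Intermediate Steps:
W(r, s) = -19
W(z(1), 43)*(-3463) = -19*(-3463) = 65797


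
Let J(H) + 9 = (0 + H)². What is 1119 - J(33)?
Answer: 39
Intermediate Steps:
J(H) = -9 + H² (J(H) = -9 + (0 + H)² = -9 + H²)
1119 - J(33) = 1119 - (-9 + 33²) = 1119 - (-9 + 1089) = 1119 - 1*1080 = 1119 - 1080 = 39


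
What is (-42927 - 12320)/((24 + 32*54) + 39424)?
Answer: -55247/41176 ≈ -1.3417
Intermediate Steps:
(-42927 - 12320)/((24 + 32*54) + 39424) = -55247/((24 + 1728) + 39424) = -55247/(1752 + 39424) = -55247/41176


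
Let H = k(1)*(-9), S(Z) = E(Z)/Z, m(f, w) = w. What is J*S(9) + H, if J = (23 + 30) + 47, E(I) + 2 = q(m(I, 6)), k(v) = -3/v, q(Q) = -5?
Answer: -457/9 ≈ -50.778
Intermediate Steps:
E(I) = -7 (E(I) = -2 - 5 = -7)
S(Z) = -7/Z
J = 100 (J = 53 + 47 = 100)
H = 27 (H = -3/1*(-9) = -3*1*(-9) = -3*(-9) = 27)
J*S(9) + H = 100*(-7/9) + 27 = -700/9 + 27 = -457/9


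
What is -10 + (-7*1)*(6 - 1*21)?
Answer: 95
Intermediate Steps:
-10 + (-7*1)*(6 - 1*21) = -10 - 7*(6 - 21) = -10 - 7*(-15) = -10 + 105 = 95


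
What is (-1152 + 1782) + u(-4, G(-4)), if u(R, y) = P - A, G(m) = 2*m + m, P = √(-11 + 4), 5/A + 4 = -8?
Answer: 7565/12 + I*√7 ≈ 630.42 + 2.6458*I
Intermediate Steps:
A = -5/12 (A = 5/(-4 - 8) = 5/(-12) = 5*(-1/12) = -5/12 ≈ -0.41667)
P = I*√7 (P = √(-7) = I*√7 ≈ 2.6458*I)
G(m) = 3*m
u(R, y) = 5/12 + I*√7 (u(R, y) = I*√7 - 1*(-5/12) = I*√7 + 5/12 = 5/12 + I*√7)
(-1152 + 1782) + u(-4, G(-4)) = (-1152 + 1782) + (5/12 + I*√7) = 630 + (5/12 + I*√7) = 7565/12 + I*√7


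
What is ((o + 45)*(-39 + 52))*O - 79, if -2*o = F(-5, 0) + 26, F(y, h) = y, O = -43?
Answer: -38729/2 ≈ -19365.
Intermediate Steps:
o = -21/2 (o = -(-5 + 26)/2 = -½*21 = -21/2 ≈ -10.500)
((o + 45)*(-39 + 52))*O - 79 = ((-21/2 + 45)*(-39 + 52))*(-43) - 79 = ((69/2)*13)*(-43) - 79 = (897/2)*(-43) - 79 = -38571/2 - 79 = -38729/2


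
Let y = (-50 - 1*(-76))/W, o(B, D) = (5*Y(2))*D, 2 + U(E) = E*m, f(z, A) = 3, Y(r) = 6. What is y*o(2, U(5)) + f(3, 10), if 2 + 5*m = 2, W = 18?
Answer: -251/3 ≈ -83.667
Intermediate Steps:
m = 0 (m = -⅖ + (⅕)*2 = -⅖ + ⅖ = 0)
U(E) = -2 (U(E) = -2 + E*0 = -2 + 0 = -2)
o(B, D) = 30*D (o(B, D) = (5*6)*D = 30*D)
y = 13/9 (y = (-50 - 1*(-76))/18 = (-50 + 76)*(1/18) = 26*(1/18) = 13/9 ≈ 1.4444)
y*o(2, U(5)) + f(3, 10) = 13*(30*(-2))/9 + 3 = (13/9)*(-60) + 3 = -260/3 + 3 = -251/3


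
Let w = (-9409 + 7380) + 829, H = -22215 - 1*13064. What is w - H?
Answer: 34079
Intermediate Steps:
H = -35279 (H = -22215 - 13064 = -35279)
w = -1200 (w = -2029 + 829 = -1200)
w - H = -1200 - 1*(-35279) = -1200 + 35279 = 34079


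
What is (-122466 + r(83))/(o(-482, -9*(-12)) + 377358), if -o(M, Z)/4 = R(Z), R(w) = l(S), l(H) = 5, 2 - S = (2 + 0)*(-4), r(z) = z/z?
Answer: -122465/377338 ≈ -0.32455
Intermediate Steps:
r(z) = 1
S = 10 (S = 2 - (2 + 0)*(-4) = 2 - 2*(-4) = 2 - 1*(-8) = 2 + 8 = 10)
R(w) = 5
o(M, Z) = -20 (o(M, Z) = -4*5 = -20)
(-122466 + r(83))/(o(-482, -9*(-12)) + 377358) = (-122466 + 1)/(-20 + 377358) = -122465/377338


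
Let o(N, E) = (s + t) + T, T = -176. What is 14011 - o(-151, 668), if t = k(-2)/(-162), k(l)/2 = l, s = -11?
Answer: 1150036/81 ≈ 14198.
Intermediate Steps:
k(l) = 2*l
t = 2/81 (t = (2*(-2))/(-162) = -4*(-1/162) = 2/81 ≈ 0.024691)
o(N, E) = -15145/81 (o(N, E) = (-11 + 2/81) - 176 = -889/81 - 176 = -15145/81)
14011 - o(-151, 668) = 14011 - 1*(-15145/81) = 14011 + 15145/81 = 1150036/81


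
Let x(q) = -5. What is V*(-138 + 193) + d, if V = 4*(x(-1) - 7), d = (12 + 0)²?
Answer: -2496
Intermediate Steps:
d = 144 (d = 12² = 144)
V = -48 (V = 4*(-5 - 7) = 4*(-12) = -48)
V*(-138 + 193) + d = -48*(-138 + 193) + 144 = -48*55 + 144 = -2640 + 144 = -2496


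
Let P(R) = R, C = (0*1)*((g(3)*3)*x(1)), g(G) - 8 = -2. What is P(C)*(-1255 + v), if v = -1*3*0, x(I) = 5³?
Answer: 0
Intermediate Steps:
g(G) = 6 (g(G) = 8 - 2 = 6)
x(I) = 125
C = 0 (C = (0*1)*((6*3)*125) = 0*(18*125) = 0*2250 = 0)
v = 0 (v = -3*0 = 0)
P(C)*(-1255 + v) = 0*(-1255 + 0) = 0*(-1255) = 0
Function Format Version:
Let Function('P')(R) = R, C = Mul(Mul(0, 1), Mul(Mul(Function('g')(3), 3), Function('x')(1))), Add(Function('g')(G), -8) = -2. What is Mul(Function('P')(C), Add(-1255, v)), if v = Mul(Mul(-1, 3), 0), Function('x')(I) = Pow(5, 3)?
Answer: 0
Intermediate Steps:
Function('g')(G) = 6 (Function('g')(G) = Add(8, -2) = 6)
Function('x')(I) = 125
C = 0 (C = Mul(Mul(0, 1), Mul(Mul(6, 3), 125)) = Mul(0, Mul(18, 125)) = Mul(0, 2250) = 0)
v = 0 (v = Mul(-3, 0) = 0)
Mul(Function('P')(C), Add(-1255, v)) = Mul(0, Add(-1255, 0)) = Mul(0, -1255) = 0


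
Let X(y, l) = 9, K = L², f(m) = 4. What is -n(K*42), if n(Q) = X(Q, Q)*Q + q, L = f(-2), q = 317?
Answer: -6365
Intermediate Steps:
L = 4
K = 16 (K = 4² = 16)
n(Q) = 317 + 9*Q (n(Q) = 9*Q + 317 = 317 + 9*Q)
-n(K*42) = -(317 + 9*(16*42)) = -(317 + 9*672) = -(317 + 6048) = -1*6365 = -6365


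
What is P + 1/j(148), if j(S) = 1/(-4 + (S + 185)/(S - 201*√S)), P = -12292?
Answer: -494951221/40253 - 1809*√37/80506 ≈ -12296.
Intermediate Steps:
j(S) = 1/(-4 + (185 + S)/(S - 201*√S))
P + 1/j(148) = -12292 + 1/((148 - 402*√37)/(185 - 3*148 + 804*√148)) = -12292 + 1/((148 - 402*√37)/(185 - 444 + 804*(2*√37))) = -12292 + 1/((148 - 402*√37)/(185 - 444 + 1608*√37)) = -12292 + 1/((148 - 402*√37)/(-259 + 1608*√37)) = -12292 + (-259 + 1608*√37)/(148 - 402*√37)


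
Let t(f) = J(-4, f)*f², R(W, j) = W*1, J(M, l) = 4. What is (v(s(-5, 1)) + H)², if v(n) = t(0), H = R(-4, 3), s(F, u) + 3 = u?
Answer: 16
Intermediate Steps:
s(F, u) = -3 + u
R(W, j) = W
H = -4
t(f) = 4*f²
v(n) = 0 (v(n) = 4*0² = 4*0 = 0)
(v(s(-5, 1)) + H)² = (0 - 4)² = (-4)² = 16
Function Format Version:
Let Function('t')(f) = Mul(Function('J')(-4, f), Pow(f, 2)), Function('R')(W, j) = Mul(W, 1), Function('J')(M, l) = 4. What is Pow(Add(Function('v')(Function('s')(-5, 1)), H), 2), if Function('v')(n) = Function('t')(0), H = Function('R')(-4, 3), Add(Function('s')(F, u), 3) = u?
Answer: 16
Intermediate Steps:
Function('s')(F, u) = Add(-3, u)
Function('R')(W, j) = W
H = -4
Function('t')(f) = Mul(4, Pow(f, 2))
Function('v')(n) = 0 (Function('v')(n) = Mul(4, Pow(0, 2)) = Mul(4, 0) = 0)
Pow(Add(Function('v')(Function('s')(-5, 1)), H), 2) = Pow(Add(0, -4), 2) = Pow(-4, 2) = 16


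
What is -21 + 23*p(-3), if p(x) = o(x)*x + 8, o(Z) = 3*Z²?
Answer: -1700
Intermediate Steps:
p(x) = 8 + 3*x³ (p(x) = (3*x²)*x + 8 = 3*x³ + 8 = 8 + 3*x³)
-21 + 23*p(-3) = -21 + 23*(8 + 3*(-3)³) = -21 + 23*(8 + 3*(-27)) = -21 + 23*(8 - 81) = -21 + 23*(-73) = -21 - 1679 = -1700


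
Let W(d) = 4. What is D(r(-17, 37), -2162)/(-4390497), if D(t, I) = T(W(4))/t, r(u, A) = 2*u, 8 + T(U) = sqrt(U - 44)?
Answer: -4/74638449 + I*sqrt(10)/74638449 ≈ -5.3592e-8 + 4.2368e-8*I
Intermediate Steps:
T(U) = -8 + sqrt(-44 + U) (T(U) = -8 + sqrt(U - 44) = -8 + sqrt(-44 + U))
D(t, I) = (-8 + 2*I*sqrt(10))/t (D(t, I) = (-8 + sqrt(-44 + 4))/t = (-8 + sqrt(-40))/t = (-8 + 2*I*sqrt(10))/t)
D(r(-17, 37), -2162)/(-4390497) = (2*(-4 + I*sqrt(10))/((2*(-17))))/(-4390497) = (2*(-4 + I*sqrt(10))/(-34))*(-1/4390497) = (2*(-1/34)*(-4 + I*sqrt(10)))*(-1/4390497) = (4/17 - I*sqrt(10)/17)*(-1/4390497) = -4/74638449 + I*sqrt(10)/74638449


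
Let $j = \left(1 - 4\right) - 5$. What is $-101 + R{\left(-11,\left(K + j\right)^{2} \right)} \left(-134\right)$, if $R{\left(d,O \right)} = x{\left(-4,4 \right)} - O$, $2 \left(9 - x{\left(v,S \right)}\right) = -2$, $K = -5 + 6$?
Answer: $5125$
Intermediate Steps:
$K = 1$
$x{\left(v,S \right)} = 10$ ($x{\left(v,S \right)} = 9 - -1 = 9 + 1 = 10$)
$j = -8$ ($j = -3 - 5 = -8$)
$R{\left(d,O \right)} = 10 - O$
$-101 + R{\left(-11,\left(K + j\right)^{2} \right)} \left(-134\right) = -101 + \left(10 - \left(1 - 8\right)^{2}\right) \left(-134\right) = -101 + \left(10 - \left(-7\right)^{2}\right) \left(-134\right) = -101 + \left(10 - 49\right) \left(-134\right) = -101 - -5226 = -101 + 5226 = 5125$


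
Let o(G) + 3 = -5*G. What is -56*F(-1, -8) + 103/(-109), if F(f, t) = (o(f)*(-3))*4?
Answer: 146393/109 ≈ 1343.1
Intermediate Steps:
o(G) = -3 - 5*G
F(f, t) = 36 + 60*f (F(f, t) = ((-3 - 5*f)*(-3))*4 = (9 + 15*f)*4 = 36 + 60*f)
-56*F(-1, -8) + 103/(-109) = -56*(36 + 60*(-1)) + 103/(-109) = -56*(36 - 60) + 103*(-1/109) = -56*(-24) - 103/109 = 1344 - 103/109 = 146393/109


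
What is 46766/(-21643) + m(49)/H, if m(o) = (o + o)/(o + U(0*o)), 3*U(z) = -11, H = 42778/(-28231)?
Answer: -225855323815/62957409272 ≈ -3.5874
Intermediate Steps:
H = -42778/28231 (H = 42778*(-1/28231) = -42778/28231 ≈ -1.5153)
U(z) = -11/3 (U(z) = (⅓)*(-11) = -11/3)
m(o) = 2*o/(-11/3 + o) (m(o) = (o + o)/(o - 11/3) = (2*o)/(-11/3 + o) = 2*o/(-11/3 + o))
46766/(-21643) + m(49)/H = 46766/(-21643) + (6*49/(-11 + 3*49))/(-42778/28231) = 46766*(-1/21643) + (6*49/(-11 + 147))*(-28231/42778) = -46766/21643 + (6*49/136)*(-28231/42778) = -46766/21643 + (6*49*(1/136))*(-28231/42778) = -46766/21643 + (147/68)*(-28231/42778) = -46766/21643 - 4149957/2908904 = -225855323815/62957409272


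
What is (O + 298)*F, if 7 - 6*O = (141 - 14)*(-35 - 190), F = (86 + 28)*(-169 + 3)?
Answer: -95786980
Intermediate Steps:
F = -18924 (F = 114*(-166) = -18924)
O = 14291/3 (O = 7/6 - (141 - 14)*(-35 - 190)/6 = 7/6 - 127*(-225)/6 = 7/6 - ⅙*(-28575) = 7/6 + 9525/2 = 14291/3 ≈ 4763.7)
(O + 298)*F = (14291/3 + 298)*(-18924) = (15185/3)*(-18924) = -95786980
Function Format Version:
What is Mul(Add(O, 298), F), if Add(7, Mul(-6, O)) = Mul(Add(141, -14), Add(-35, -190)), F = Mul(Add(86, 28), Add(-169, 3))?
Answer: -95786980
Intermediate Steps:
F = -18924 (F = Mul(114, -166) = -18924)
O = Rational(14291, 3) (O = Add(Rational(7, 6), Mul(Rational(-1, 6), Mul(Add(141, -14), Add(-35, -190)))) = Add(Rational(7, 6), Mul(Rational(-1, 6), Mul(127, -225))) = Add(Rational(7, 6), Mul(Rational(-1, 6), -28575)) = Add(Rational(7, 6), Rational(9525, 2)) = Rational(14291, 3) ≈ 4763.7)
Mul(Add(O, 298), F) = Mul(Add(Rational(14291, 3), 298), -18924) = Mul(Rational(15185, 3), -18924) = -95786980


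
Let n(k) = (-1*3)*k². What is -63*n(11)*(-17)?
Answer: -388773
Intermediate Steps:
n(k) = -3*k²
-63*n(11)*(-17) = -(-189)*11²*(-17) = -(-189)*121*(-17) = -63*(-363)*(-17) = 22869*(-17) = -388773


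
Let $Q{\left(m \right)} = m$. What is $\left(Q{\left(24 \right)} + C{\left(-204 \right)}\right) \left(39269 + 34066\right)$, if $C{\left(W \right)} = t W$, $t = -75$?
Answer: $1123785540$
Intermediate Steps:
$C{\left(W \right)} = - 75 W$
$\left(Q{\left(24 \right)} + C{\left(-204 \right)}\right) \left(39269 + 34066\right) = \left(24 - -15300\right) \left(39269 + 34066\right) = \left(24 + 15300\right) 73335 = 15324 \cdot 73335 = 1123785540$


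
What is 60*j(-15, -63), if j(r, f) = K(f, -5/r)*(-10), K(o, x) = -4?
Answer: 2400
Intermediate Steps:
j(r, f) = 40 (j(r, f) = -4*(-10) = 40)
60*j(-15, -63) = 60*40 = 2400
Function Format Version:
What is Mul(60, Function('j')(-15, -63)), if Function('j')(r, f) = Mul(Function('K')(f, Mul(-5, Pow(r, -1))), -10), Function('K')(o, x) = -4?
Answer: 2400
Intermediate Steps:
Function('j')(r, f) = 40 (Function('j')(r, f) = Mul(-4, -10) = 40)
Mul(60, Function('j')(-15, -63)) = Mul(60, 40) = 2400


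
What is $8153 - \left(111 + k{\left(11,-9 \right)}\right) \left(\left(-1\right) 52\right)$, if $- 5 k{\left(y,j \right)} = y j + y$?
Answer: $\frac{74201}{5} \approx 14840.0$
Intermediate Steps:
$k{\left(y,j \right)} = - \frac{y}{5} - \frac{j y}{5}$ ($k{\left(y,j \right)} = - \frac{y j + y}{5} = - \frac{j y + y}{5} = - \frac{y + j y}{5} = - \frac{y}{5} - \frac{j y}{5}$)
$8153 - \left(111 + k{\left(11,-9 \right)}\right) \left(\left(-1\right) 52\right) = 8153 - \left(111 - \frac{11 \left(1 - 9\right)}{5}\right) \left(\left(-1\right) 52\right) = 8153 - \left(111 - \frac{11}{5} \left(-8\right)\right) \left(-52\right) = 8153 - \left(111 + \frac{88}{5}\right) \left(-52\right) = 8153 - \frac{643}{5} \left(-52\right) = 8153 - - \frac{33436}{5} = 8153 + \frac{33436}{5} = \frac{74201}{5}$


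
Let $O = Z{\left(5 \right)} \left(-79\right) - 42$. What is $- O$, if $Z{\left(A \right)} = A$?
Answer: $437$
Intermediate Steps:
$O = -437$ ($O = 5 \left(-79\right) - 42 = -395 - 42 = -437$)
$- O = \left(-1\right) \left(-437\right) = 437$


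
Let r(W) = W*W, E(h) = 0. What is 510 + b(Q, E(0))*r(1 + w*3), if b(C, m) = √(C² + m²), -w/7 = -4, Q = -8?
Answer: 58310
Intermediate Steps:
w = 28 (w = -7*(-4) = 28)
r(W) = W²
510 + b(Q, E(0))*r(1 + w*3) = 510 + √((-8)² + 0²)*(1 + 28*3)² = 510 + √(64 + 0)*(1 + 84)² = 510 + √64*85² = 510 + 8*7225 = 510 + 57800 = 58310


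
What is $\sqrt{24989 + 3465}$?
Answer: $\sqrt{28454} \approx 168.68$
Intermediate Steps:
$\sqrt{24989 + 3465} = \sqrt{28454}$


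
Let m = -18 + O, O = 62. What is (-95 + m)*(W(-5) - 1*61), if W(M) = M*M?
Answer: 1836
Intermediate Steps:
m = 44 (m = -18 + 62 = 44)
W(M) = M²
(-95 + m)*(W(-5) - 1*61) = (-95 + 44)*((-5)² - 1*61) = -51*(25 - 61) = -51*(-36) = 1836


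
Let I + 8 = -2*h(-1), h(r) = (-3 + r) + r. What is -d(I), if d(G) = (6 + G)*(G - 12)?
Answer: 80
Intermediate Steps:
h(r) = -3 + 2*r
I = 2 (I = -8 - 2*(-3 + 2*(-1)) = -8 - 2*(-3 - 2) = -8 - 2*(-5) = -8 + 10 = 2)
d(G) = (-12 + G)*(6 + G) (d(G) = (6 + G)*(-12 + G) = (-12 + G)*(6 + G))
-d(I) = -(-72 + 2² - 6*2) = -(-72 + 4 - 12) = -1*(-80) = 80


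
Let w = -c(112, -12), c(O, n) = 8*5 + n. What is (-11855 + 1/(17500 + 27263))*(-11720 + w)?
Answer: 2078085565424/14921 ≈ 1.3927e+8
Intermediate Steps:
c(O, n) = 40 + n
w = -28 (w = -(40 - 12) = -1*28 = -28)
(-11855 + 1/(17500 + 27263))*(-11720 + w) = (-11855 + 1/(17500 + 27263))*(-11720 - 28) = (-11855 + 1/44763)*(-11748) = -530665364/44763*(-11748) = 2078085565424/14921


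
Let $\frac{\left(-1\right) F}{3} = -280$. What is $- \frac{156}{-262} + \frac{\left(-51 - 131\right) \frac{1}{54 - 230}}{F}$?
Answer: $\frac{825383}{1383360} \approx 0.59665$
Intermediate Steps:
$F = 840$ ($F = \left(-3\right) \left(-280\right) = 840$)
$- \frac{156}{-262} + \frac{\left(-51 - 131\right) \frac{1}{54 - 230}}{F} = - \frac{156}{-262} + \frac{\left(-51 - 131\right) \frac{1}{54 - 230}}{840} = \left(-156\right) \left(- \frac{1}{262}\right) + - \frac{182}{-176} \cdot \frac{1}{840} = \frac{78}{131} + \left(-182\right) \left(- \frac{1}{176}\right) \frac{1}{840} = \frac{78}{131} + \frac{91}{88} \cdot \frac{1}{840} = \frac{78}{131} + \frac{13}{10560} = \frac{825383}{1383360}$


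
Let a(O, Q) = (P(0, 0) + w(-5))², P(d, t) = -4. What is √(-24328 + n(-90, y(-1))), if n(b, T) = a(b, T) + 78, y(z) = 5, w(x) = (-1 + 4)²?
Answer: 5*I*√969 ≈ 155.64*I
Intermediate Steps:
w(x) = 9 (w(x) = 3² = 9)
a(O, Q) = 25 (a(O, Q) = (-4 + 9)² = 5² = 25)
n(b, T) = 103 (n(b, T) = 25 + 78 = 103)
√(-24328 + n(-90, y(-1))) = √(-24328 + 103) = √(-24225) = 5*I*√969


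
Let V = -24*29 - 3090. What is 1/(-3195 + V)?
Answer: -1/6981 ≈ -0.00014325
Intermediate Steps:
V = -3786 (V = -696 - 3090 = -3786)
1/(-3195 + V) = 1/(-3195 - 3786) = 1/(-6981) = -1/6981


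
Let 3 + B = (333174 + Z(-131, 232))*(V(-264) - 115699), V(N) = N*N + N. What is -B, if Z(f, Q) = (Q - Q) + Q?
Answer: 15425695405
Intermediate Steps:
V(N) = N + N² (V(N) = N² + N = N + N²)
Z(f, Q) = Q (Z(f, Q) = 0 + Q = Q)
B = -15425695405 (B = -3 + (333174 + 232)*(-264*(1 - 264) - 115699) = -3 + 333406*(-264*(-263) - 115699) = -3 + 333406*(69432 - 115699) = -3 + 333406*(-46267) = -3 - 15425695402 = -15425695405)
-B = -1*(-15425695405) = 15425695405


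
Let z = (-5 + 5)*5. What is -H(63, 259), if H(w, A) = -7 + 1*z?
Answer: 7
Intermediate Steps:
z = 0 (z = 0*5 = 0)
H(w, A) = -7 (H(w, A) = -7 + 1*0 = -7 + 0 = -7)
-H(63, 259) = -1*(-7) = 7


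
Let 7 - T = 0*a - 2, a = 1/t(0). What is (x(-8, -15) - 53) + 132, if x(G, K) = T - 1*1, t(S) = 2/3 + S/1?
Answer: 87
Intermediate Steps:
t(S) = ⅔ + S (t(S) = 2*(⅓) + S*1 = ⅔ + S)
a = 3/2 (a = 1/(⅔ + 0) = 1/(⅔) = 3/2 ≈ 1.5000)
T = 9 (T = 7 - (0*(3/2) - 2) = 7 - (0 - 2) = 7 - 1*(-2) = 7 + 2 = 9)
x(G, K) = 8 (x(G, K) = 9 - 1*1 = 9 - 1 = 8)
(x(-8, -15) - 53) + 132 = (8 - 53) + 132 = -45 + 132 = 87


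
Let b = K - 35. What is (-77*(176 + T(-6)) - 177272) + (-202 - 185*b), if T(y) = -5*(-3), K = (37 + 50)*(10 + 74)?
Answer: -1537686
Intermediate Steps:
K = 7308 (K = 87*84 = 7308)
b = 7273 (b = 7308 - 35 = 7273)
T(y) = 15
(-77*(176 + T(-6)) - 177272) + (-202 - 185*b) = (-77*(176 + 15) - 177272) + (-202 - 185*7273) = (-77*191 - 177272) + (-202 - 1345505) = (-14707 - 177272) - 1345707 = -191979 - 1345707 = -1537686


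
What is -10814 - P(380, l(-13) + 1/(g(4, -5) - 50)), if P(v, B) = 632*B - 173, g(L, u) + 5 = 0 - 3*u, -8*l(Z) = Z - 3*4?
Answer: -63001/5 ≈ -12600.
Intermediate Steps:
l(Z) = 3/2 - Z/8 (l(Z) = -(Z - 3*4)/8 = -(Z - 12)/8 = -(-12 + Z)/8 = 3/2 - Z/8)
g(L, u) = -5 - 3*u (g(L, u) = -5 + (0 - 3*u) = -5 - 3*u)
P(v, B) = -173 + 632*B
-10814 - P(380, l(-13) + 1/(g(4, -5) - 50)) = -10814 - (-173 + 632*((3/2 - ⅛*(-13)) + 1/((-5 - 3*(-5)) - 50))) = -10814 - (-173 + 632*((3/2 + 13/8) + 1/((-5 + 15) - 50))) = -10814 - (-173 + 632*(25/8 + 1/(10 - 50))) = -10814 - (-173 + 632*(25/8 + 1/(-40))) = -10814 - (-173 + 632*(25/8 - 1/40)) = -10814 - (-173 + 632*(31/10)) = -10814 - (-173 + 9796/5) = -10814 - 1*8931/5 = -10814 - 8931/5 = -63001/5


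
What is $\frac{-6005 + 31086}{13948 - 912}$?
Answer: $\frac{25081}{13036} \approx 1.924$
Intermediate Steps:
$\frac{-6005 + 31086}{13948 - 912} = \frac{25081}{13948 - 912} = \frac{25081}{13036}$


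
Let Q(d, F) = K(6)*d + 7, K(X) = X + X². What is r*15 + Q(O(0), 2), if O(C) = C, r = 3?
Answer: 52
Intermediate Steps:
Q(d, F) = 7 + 42*d (Q(d, F) = (6*(1 + 6))*d + 7 = (6*7)*d + 7 = 42*d + 7 = 7 + 42*d)
r*15 + Q(O(0), 2) = 3*15 + (7 + 42*0) = 45 + (7 + 0) = 45 + 7 = 52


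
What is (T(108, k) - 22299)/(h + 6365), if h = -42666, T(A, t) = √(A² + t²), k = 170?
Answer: 22299/36301 - 2*√10141/36301 ≈ 0.60873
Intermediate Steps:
(T(108, k) - 22299)/(h + 6365) = (√(108² + 170²) - 22299)/(-42666 + 6365) = (√(11664 + 28900) - 22299)/(-36301) = (√40564 - 22299)*(-1/36301) = (2*√10141 - 22299)*(-1/36301) = (-22299 + 2*√10141)*(-1/36301) = 22299/36301 - 2*√10141/36301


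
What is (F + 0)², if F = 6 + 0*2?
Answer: 36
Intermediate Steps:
F = 6 (F = 6 + 0 = 6)
(F + 0)² = (6 + 0)² = 6² = 36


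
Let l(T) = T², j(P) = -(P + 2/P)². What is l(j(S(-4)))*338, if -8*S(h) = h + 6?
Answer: 200420649/128 ≈ 1.5658e+6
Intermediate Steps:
S(h) = -¾ - h/8 (S(h) = -(h + 6)/8 = -(6 + h)/8 = -¾ - h/8)
l(j(S(-4)))*338 = (-(2 + (-¾ - ⅛*(-4))²)²/(-¾ - ⅛*(-4))²)²*338 = (-(2 + (-¾ + ½)²)²/(-¾ + ½)²)²*338 = (-(2 + (-¼)²)²/(-¼)²)²*338 = (-1*16*(2 + 1/16)²)²*338 = (-1*16*(33/16)²)²*338 = (-1*16*1089/256)²*338 = (-1089/16)²*338 = (1185921/256)*338 = 200420649/128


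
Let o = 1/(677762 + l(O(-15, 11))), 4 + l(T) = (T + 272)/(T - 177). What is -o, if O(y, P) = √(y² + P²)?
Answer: -10499463812/7116079162087605 - 449*√346/14232158324175210 ≈ -1.4755e-6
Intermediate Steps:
O(y, P) = √(P² + y²)
l(T) = -4 + (272 + T)/(-177 + T) (l(T) = -4 + (T + 272)/(T - 177) = -4 + (272 + T)/(-177 + T))
o = 1/(677762 + (980 - 3*√346)/(-177 + √346)) (o = 1/(677762 + (980 - 3*√(11² + (-15)²))/(-177 + √(11² + (-15)²))) = 1/(677762 + (980 - 3*√(121 + 225))/(-177 + √(121 + 225))) = 1/(677762 + (980 - 3*√346)/(-177 + √346)) ≈ 1.4755e-6)
-o = -(10499463812/7116079162087605 + 449*√346/14232158324175210) = -10499463812/7116079162087605 - 449*√346/14232158324175210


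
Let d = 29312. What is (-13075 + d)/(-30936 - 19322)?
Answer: -1249/3866 ≈ -0.32307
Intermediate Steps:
(-13075 + d)/(-30936 - 19322) = (-13075 + 29312)/(-30936 - 19322) = 16237/(-50258) = 16237*(-1/50258) = -1249/3866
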